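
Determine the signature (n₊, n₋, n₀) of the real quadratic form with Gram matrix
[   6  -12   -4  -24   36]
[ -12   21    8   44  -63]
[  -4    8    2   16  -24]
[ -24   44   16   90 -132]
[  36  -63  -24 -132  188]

Answer: (1, 4, 0)

Derivation:
step 0: pivot 6 → sign +
step 1: pivot -3 → sign −
step 2: pivot -2/3 → sign −
step 3: pivot -2/3 → sign −
step 4: pivot -1 → sign −
signature = (1, 4, 0)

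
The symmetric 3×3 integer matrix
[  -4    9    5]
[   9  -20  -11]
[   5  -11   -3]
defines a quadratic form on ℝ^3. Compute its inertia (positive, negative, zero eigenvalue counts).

step 0: pivot -4 → sign −
step 1: pivot 1/4 → sign +
step 2: pivot 3 → sign +
signature = (2, 1, 0)

Answer: (2, 1, 0)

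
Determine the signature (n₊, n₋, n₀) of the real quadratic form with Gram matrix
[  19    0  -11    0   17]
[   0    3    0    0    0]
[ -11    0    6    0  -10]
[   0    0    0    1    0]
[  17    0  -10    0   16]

Answer: (4, 1, 0)

Derivation:
step 0: pivot 19 → sign +
step 1: pivot 3 → sign +
step 2: pivot -7/19 → sign −
step 3: pivot 1 → sign +
step 4: pivot 6/7 → sign +
signature = (4, 1, 0)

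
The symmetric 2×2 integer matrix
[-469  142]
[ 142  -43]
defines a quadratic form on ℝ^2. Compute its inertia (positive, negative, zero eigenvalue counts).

Answer: (0, 2, 0)

Derivation:
step 0: pivot -469 → sign −
step 1: pivot -3/469 → sign −
signature = (0, 2, 0)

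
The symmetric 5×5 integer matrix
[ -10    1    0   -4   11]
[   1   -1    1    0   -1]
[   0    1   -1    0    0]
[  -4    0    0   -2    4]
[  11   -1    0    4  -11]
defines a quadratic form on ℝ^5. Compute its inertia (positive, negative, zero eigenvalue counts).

step 0: pivot -10 → sign −
step 1: pivot -9/10 → sign −
step 2: pivot 1/9 → sign +
step 3: pivot -2 → sign −
step 4: pivot 1 → sign +
signature = (2, 3, 0)

Answer: (2, 3, 0)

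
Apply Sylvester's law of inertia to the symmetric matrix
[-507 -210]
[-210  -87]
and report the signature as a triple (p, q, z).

Answer: (0, 2, 0)

Derivation:
step 0: pivot -507 → sign −
step 1: pivot -3/169 → sign −
signature = (0, 2, 0)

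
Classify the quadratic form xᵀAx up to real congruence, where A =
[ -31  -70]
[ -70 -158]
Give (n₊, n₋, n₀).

step 0: pivot -31 → sign −
step 1: pivot 2/31 → sign +
signature = (1, 1, 0)

Answer: (1, 1, 0)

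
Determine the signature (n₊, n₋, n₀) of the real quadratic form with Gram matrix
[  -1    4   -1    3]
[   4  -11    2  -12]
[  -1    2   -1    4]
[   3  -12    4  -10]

Answer: (2, 2, 0)

Derivation:
step 0: pivot -1 → sign −
step 1: pivot 5 → sign +
step 2: pivot -4/5 → sign −
step 3: pivot 1/4 → sign +
signature = (2, 2, 0)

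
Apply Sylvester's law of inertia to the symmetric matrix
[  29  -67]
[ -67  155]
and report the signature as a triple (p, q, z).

step 0: pivot 29 → sign +
step 1: pivot 6/29 → sign +
signature = (2, 0, 0)

Answer: (2, 0, 0)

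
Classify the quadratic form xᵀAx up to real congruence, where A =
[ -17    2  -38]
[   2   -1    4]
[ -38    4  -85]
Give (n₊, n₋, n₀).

Answer: (1, 2, 0)

Derivation:
step 0: pivot -17 → sign −
step 1: pivot -13/17 → sign −
step 2: pivot 3/13 → sign +
signature = (1, 2, 0)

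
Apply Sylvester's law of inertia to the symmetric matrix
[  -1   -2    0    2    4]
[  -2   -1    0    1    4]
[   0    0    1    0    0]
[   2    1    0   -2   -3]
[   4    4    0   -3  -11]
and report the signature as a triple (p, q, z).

Answer: (3, 2, 0)

Derivation:
step 0: pivot -1 → sign −
step 1: pivot 3 → sign +
step 2: pivot 1 → sign +
step 3: pivot -1 → sign −
step 4: pivot 2/3 → sign +
signature = (3, 2, 0)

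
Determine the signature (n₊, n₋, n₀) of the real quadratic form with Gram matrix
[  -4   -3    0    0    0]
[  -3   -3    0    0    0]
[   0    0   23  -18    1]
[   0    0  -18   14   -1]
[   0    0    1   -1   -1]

Answer: (1, 4, 0)

Derivation:
step 0: pivot -4 → sign −
step 1: pivot -3/4 → sign −
step 2: pivot 23 → sign +
step 3: pivot -2/23 → sign −
step 4: pivot -1/2 → sign −
signature = (1, 4, 0)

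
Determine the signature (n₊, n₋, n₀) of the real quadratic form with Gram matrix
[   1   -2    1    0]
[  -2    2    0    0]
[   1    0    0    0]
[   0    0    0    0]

step 0: pivot 1 → sign +
step 1: pivot -2 → sign −
step 2: pivot 1 → sign +
step 3: row/col 3 already zero → sign 0
signature = (2, 1, 1)

Answer: (2, 1, 1)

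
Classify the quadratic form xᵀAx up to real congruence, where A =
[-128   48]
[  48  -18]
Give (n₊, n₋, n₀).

Answer: (0, 1, 1)

Derivation:
step 0: pivot -128 → sign −
step 1: row/col 1 already zero → sign 0
signature = (0, 1, 1)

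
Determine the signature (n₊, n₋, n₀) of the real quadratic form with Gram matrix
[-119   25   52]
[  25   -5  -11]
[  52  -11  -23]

step 0: pivot -119 → sign −
step 1: pivot 30/119 → sign +
step 2: pivot -3/10 → sign −
signature = (1, 2, 0)

Answer: (1, 2, 0)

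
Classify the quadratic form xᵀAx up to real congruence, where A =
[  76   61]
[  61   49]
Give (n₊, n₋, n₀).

Answer: (2, 0, 0)

Derivation:
step 0: pivot 76 → sign +
step 1: pivot 3/76 → sign +
signature = (2, 0, 0)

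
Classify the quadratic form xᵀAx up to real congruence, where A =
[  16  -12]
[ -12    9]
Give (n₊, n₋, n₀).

step 0: pivot 16 → sign +
step 1: row/col 1 already zero → sign 0
signature = (1, 0, 1)

Answer: (1, 0, 1)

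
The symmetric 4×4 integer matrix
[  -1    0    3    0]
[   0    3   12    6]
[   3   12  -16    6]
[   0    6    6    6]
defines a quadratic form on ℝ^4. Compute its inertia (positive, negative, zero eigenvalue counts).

Answer: (1, 3, 0)

Derivation:
step 0: pivot -1 → sign −
step 1: pivot 3 → sign +
step 2: pivot -55 → sign −
step 3: pivot -6/55 → sign −
signature = (1, 3, 0)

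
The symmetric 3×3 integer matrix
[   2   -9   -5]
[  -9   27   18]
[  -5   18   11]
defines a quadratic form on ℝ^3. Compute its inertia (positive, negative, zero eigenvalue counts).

step 0: pivot 2 → sign +
step 1: pivot -27/2 → sign −
step 2: row/col 2 already zero → sign 0
signature = (1, 1, 1)

Answer: (1, 1, 1)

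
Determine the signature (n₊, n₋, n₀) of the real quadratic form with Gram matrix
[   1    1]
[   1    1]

Answer: (1, 0, 1)

Derivation:
step 0: pivot 1 → sign +
step 1: row/col 1 already zero → sign 0
signature = (1, 0, 1)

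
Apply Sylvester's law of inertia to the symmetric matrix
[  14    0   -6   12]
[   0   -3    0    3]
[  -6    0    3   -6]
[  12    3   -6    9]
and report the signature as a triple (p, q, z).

step 0: pivot 14 → sign +
step 1: pivot -3 → sign −
step 2: pivot 3/7 → sign +
step 3: row/col 3 already zero → sign 0
signature = (2, 1, 1)

Answer: (2, 1, 1)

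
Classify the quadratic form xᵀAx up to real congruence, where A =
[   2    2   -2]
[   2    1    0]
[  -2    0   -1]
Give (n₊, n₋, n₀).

step 0: pivot 2 → sign +
step 1: pivot -1 → sign −
step 2: pivot 1 → sign +
signature = (2, 1, 0)

Answer: (2, 1, 0)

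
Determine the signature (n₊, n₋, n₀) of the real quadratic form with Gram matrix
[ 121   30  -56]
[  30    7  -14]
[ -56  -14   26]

step 0: pivot 121 → sign +
step 1: pivot -53/121 → sign −
step 2: pivot 6/53 → sign +
signature = (2, 1, 0)

Answer: (2, 1, 0)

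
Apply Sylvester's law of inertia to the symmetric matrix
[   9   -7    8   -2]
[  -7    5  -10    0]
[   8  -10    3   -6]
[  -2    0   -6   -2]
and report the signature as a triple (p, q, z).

step 0: pivot 9 → sign +
step 1: pivot -4/9 → sign −
step 2: pivot 28 → sign +
step 3: pivot 3/28 → sign +
signature = (3, 1, 0)

Answer: (3, 1, 0)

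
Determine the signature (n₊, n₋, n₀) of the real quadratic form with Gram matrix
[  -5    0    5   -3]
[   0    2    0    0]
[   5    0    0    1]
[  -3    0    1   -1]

Answer: (2, 1, 1)

Derivation:
step 0: pivot -5 → sign −
step 1: pivot 2 → sign +
step 2: pivot 5 → sign +
step 3: row/col 3 already zero → sign 0
signature = (2, 1, 1)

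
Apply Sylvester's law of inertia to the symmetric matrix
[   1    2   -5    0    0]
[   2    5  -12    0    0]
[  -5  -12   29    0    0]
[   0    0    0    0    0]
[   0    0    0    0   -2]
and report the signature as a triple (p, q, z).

step 0: pivot 1 → sign +
step 1: pivot 1 → sign +
step 2: pivot -2 → sign −
step 3: row/col 3 already zero → sign 0
step 4: row/col 4 already zero → sign 0
signature = (2, 1, 2)

Answer: (2, 1, 2)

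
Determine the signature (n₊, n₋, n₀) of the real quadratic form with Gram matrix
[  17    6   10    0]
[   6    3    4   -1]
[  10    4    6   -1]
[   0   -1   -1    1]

step 0: pivot 17 → sign +
step 1: pivot 15/17 → sign +
step 2: pivot -2/15 → sign −
step 3: pivot 3/2 → sign +
signature = (3, 1, 0)

Answer: (3, 1, 0)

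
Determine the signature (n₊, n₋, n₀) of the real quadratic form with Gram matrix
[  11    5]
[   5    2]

step 0: pivot 11 → sign +
step 1: pivot -3/11 → sign −
signature = (1, 1, 0)

Answer: (1, 1, 0)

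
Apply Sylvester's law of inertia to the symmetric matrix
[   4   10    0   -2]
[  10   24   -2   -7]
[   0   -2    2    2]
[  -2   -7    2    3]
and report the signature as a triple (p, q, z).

Answer: (2, 1, 1)

Derivation:
step 0: pivot 4 → sign +
step 1: pivot -1 → sign −
step 2: pivot 6 → sign +
step 3: row/col 3 already zero → sign 0
signature = (2, 1, 1)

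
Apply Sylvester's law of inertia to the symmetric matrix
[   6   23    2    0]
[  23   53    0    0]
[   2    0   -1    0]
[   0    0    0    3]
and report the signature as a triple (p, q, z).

Answer: (3, 1, 0)

Derivation:
step 0: pivot 6 → sign +
step 1: pivot -211/6 → sign −
step 2: pivot 1/211 → sign +
step 3: pivot 3 → sign +
signature = (3, 1, 0)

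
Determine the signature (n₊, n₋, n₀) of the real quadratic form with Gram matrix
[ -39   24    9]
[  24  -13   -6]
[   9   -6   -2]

step 0: pivot -39 → sign −
step 1: pivot 23/13 → sign +
step 2: pivot -1/23 → sign −
signature = (1, 2, 0)

Answer: (1, 2, 0)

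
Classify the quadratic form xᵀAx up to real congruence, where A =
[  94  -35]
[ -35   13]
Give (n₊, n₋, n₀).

Answer: (1, 1, 0)

Derivation:
step 0: pivot 94 → sign +
step 1: pivot -3/94 → sign −
signature = (1, 1, 0)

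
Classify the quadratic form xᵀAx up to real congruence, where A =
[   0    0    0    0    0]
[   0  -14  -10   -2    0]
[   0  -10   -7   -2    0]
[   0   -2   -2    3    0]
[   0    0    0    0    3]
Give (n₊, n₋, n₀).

Answer: (3, 1, 1)

Derivation:
step 0: pivot -14 → sign −
step 1: pivot 1/7 → sign +
step 2: pivot 1 → sign +
step 3: pivot 3 → sign +
step 4: row/col 4 already zero → sign 0
signature = (3, 1, 1)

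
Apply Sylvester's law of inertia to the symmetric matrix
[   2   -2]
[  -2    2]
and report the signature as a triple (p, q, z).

Answer: (1, 0, 1)

Derivation:
step 0: pivot 2 → sign +
step 1: row/col 1 already zero → sign 0
signature = (1, 0, 1)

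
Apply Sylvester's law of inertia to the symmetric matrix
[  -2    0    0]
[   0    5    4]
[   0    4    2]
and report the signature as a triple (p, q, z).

step 0: pivot -2 → sign −
step 1: pivot 5 → sign +
step 2: pivot -6/5 → sign −
signature = (1, 2, 0)

Answer: (1, 2, 0)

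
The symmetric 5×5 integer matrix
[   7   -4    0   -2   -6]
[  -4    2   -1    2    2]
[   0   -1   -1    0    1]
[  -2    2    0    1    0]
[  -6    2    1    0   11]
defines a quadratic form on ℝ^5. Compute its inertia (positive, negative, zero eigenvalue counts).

Answer: (3, 2, 0)

Derivation:
step 0: pivot 7 → sign +
step 1: pivot -2/7 → sign −
step 2: pivot 5/2 → sign +
step 3: pivot -3/5 → sign −
step 4: pivot 1 → sign +
signature = (3, 2, 0)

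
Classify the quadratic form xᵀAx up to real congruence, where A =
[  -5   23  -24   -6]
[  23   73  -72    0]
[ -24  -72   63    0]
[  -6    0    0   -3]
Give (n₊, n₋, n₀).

Answer: (1, 3, 0)

Derivation:
step 0: pivot -5 → sign −
step 1: pivot 894/5 → sign +
step 2: pivot -1173/149 → sign −
step 3: pivot -3/391 → sign −
signature = (1, 3, 0)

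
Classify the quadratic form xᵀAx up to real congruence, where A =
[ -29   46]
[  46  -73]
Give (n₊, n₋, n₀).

Answer: (0, 2, 0)

Derivation:
step 0: pivot -29 → sign −
step 1: pivot -1/29 → sign −
signature = (0, 2, 0)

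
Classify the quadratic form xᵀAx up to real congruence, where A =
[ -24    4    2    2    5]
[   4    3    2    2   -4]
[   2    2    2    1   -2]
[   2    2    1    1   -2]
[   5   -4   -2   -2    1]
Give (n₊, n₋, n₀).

step 0: pivot -24 → sign −
step 1: pivot 11/3 → sign +
step 2: pivot 15/22 → sign +
step 3: pivot -7/15 → sign −
step 4: pivot -3/28 → sign −
signature = (2, 3, 0)

Answer: (2, 3, 0)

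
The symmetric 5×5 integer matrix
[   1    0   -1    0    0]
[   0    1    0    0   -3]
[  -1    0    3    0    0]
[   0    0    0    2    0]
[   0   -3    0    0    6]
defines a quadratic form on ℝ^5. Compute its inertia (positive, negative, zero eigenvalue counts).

Answer: (4, 1, 0)

Derivation:
step 0: pivot 1 → sign +
step 1: pivot 1 → sign +
step 2: pivot 2 → sign +
step 3: pivot 2 → sign +
step 4: pivot -3 → sign −
signature = (4, 1, 0)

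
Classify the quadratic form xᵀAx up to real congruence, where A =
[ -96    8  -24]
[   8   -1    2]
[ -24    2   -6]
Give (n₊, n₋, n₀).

Answer: (0, 2, 1)

Derivation:
step 0: pivot -96 → sign −
step 1: pivot -1/3 → sign −
step 2: row/col 2 already zero → sign 0
signature = (0, 2, 1)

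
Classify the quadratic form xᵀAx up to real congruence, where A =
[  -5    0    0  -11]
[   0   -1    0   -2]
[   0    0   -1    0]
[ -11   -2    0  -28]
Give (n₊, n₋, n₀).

step 0: pivot -5 → sign −
step 1: pivot -1 → sign −
step 2: pivot -1 → sign −
step 3: pivot 1/5 → sign +
signature = (1, 3, 0)

Answer: (1, 3, 0)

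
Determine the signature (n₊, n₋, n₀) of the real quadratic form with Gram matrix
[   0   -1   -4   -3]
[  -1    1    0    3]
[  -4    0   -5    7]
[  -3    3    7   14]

step 0: pivot 1 → sign +
step 1: pivot -1 → sign −
step 2: pivot 11 → sign +
step 3: pivot 6/11 → sign +
signature = (3, 1, 0)

Answer: (3, 1, 0)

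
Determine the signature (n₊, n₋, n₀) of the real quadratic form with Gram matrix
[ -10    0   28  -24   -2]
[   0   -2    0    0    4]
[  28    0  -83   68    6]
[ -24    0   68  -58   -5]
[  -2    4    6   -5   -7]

Answer: (1, 4, 0)

Derivation:
step 0: pivot -10 → sign −
step 1: pivot -2 → sign −
step 2: pivot -23/5 → sign −
step 3: pivot -6/23 → sign −
step 4: pivot 3/2 → sign +
signature = (1, 4, 0)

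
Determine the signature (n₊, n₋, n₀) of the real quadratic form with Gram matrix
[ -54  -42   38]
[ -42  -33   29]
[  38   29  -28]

Answer: (0, 3, 0)

Derivation:
step 0: pivot -54 → sign −
step 1: pivot -1/3 → sign −
step 2: pivot -1/3 → sign −
signature = (0, 3, 0)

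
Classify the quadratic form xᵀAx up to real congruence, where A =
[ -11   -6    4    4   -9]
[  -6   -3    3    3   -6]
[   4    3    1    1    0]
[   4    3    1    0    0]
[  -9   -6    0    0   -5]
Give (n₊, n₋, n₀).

step 0: pivot -11 → sign −
step 1: pivot 3/11 → sign +
step 2: pivot -1 → sign −
step 3: pivot -2 → sign −
step 4: row/col 4 already zero → sign 0
signature = (1, 3, 1)

Answer: (1, 3, 1)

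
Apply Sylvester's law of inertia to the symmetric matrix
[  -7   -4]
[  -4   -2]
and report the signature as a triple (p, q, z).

step 0: pivot -7 → sign −
step 1: pivot 2/7 → sign +
signature = (1, 1, 0)

Answer: (1, 1, 0)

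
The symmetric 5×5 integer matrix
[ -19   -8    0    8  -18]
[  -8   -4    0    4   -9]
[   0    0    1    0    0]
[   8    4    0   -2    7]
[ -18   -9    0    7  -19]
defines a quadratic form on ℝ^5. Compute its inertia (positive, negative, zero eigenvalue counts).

Answer: (2, 3, 0)

Derivation:
step 0: pivot -19 → sign −
step 1: pivot -12/19 → sign −
step 2: pivot 1 → sign +
step 3: pivot 2 → sign +
step 4: pivot -3/4 → sign −
signature = (2, 3, 0)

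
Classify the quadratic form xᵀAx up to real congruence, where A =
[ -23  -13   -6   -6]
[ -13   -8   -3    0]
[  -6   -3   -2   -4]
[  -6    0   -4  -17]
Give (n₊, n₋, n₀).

step 0: pivot -23 → sign −
step 1: pivot -15/23 → sign −
step 2: pivot -1/5 → sign −
step 3: pivot 3 → sign +
signature = (1, 3, 0)

Answer: (1, 3, 0)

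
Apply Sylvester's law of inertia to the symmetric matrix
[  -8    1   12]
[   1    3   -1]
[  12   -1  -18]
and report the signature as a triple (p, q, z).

Answer: (1, 2, 0)

Derivation:
step 0: pivot -8 → sign −
step 1: pivot 25/8 → sign +
step 2: pivot -2/25 → sign −
signature = (1, 2, 0)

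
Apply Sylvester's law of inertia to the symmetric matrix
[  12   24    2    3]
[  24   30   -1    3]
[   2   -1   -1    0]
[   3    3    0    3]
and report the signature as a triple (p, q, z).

Answer: (3, 1, 0)

Derivation:
step 0: pivot 12 → sign +
step 1: pivot -18 → sign −
step 2: pivot 1/18 → sign +
step 3: pivot 3/4 → sign +
signature = (3, 1, 0)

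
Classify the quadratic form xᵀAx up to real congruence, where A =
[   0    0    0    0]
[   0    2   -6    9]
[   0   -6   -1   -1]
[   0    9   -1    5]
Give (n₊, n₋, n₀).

step 0: pivot 2 → sign +
step 1: pivot -19 → sign −
step 2: pivot 3/38 → sign +
step 3: row/col 3 already zero → sign 0
signature = (2, 1, 1)

Answer: (2, 1, 1)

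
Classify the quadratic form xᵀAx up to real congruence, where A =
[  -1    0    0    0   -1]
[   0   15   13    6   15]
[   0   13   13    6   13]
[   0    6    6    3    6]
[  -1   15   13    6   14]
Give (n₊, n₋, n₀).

Answer: (3, 1, 1)

Derivation:
step 0: pivot -1 → sign −
step 1: pivot 15 → sign +
step 2: pivot 26/15 → sign +
step 3: pivot 3/13 → sign +
step 4: row/col 4 already zero → sign 0
signature = (3, 1, 1)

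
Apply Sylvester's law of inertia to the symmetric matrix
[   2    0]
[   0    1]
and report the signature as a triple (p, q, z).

Answer: (2, 0, 0)

Derivation:
step 0: pivot 2 → sign +
step 1: pivot 1 → sign +
signature = (2, 0, 0)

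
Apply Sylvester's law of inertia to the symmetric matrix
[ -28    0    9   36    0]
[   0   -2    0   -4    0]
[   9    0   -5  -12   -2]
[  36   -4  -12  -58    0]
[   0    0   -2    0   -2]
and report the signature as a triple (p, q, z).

step 0: pivot -28 → sign −
step 1: pivot -2 → sign −
step 2: pivot -59/28 → sign −
step 3: pivot -214/59 → sign −
step 4: pivot -6/107 → sign −
signature = (0, 5, 0)

Answer: (0, 5, 0)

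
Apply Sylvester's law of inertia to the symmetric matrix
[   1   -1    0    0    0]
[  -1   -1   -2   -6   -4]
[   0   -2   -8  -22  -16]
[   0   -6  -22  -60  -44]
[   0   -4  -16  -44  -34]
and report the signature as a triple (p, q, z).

step 0: pivot 1 → sign +
step 1: pivot -2 → sign −
step 2: pivot -6 → sign −
step 3: pivot 2/3 → sign +
step 4: pivot -2 → sign −
signature = (2, 3, 0)

Answer: (2, 3, 0)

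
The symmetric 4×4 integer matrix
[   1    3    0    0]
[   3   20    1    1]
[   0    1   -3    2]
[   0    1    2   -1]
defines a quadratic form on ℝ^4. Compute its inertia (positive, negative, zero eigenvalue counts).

step 0: pivot 1 → sign +
step 1: pivot 11 → sign +
step 2: pivot -34/11 → sign −
step 3: pivot 3/34 → sign +
signature = (3, 1, 0)

Answer: (3, 1, 0)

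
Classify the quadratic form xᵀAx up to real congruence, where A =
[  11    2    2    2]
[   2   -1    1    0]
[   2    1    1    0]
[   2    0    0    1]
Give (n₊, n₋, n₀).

Answer: (3, 1, 0)

Derivation:
step 0: pivot 11 → sign +
step 1: pivot -15/11 → sign −
step 2: pivot 14/15 → sign +
step 3: pivot 3/7 → sign +
signature = (3, 1, 0)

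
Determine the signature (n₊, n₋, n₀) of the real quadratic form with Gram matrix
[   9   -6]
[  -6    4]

Answer: (1, 0, 1)

Derivation:
step 0: pivot 9 → sign +
step 1: row/col 1 already zero → sign 0
signature = (1, 0, 1)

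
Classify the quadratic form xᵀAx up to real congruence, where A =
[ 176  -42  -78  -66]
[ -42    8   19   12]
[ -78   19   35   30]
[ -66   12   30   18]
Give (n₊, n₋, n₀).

Answer: (3, 1, 0)

Derivation:
step 0: pivot 176 → sign +
step 1: pivot -89/44 → sign −
step 2: pivot 45/89 → sign +
step 3: pivot 1/5 → sign +
signature = (3, 1, 0)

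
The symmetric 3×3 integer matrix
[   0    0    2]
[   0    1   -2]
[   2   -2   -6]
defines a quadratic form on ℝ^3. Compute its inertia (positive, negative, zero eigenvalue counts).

step 0: pivot 1 → sign +
step 1: pivot -10 → sign −
step 2: pivot 2/5 → sign +
signature = (2, 1, 0)

Answer: (2, 1, 0)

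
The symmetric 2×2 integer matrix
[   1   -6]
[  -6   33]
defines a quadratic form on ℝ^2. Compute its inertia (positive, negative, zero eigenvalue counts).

step 0: pivot 1 → sign +
step 1: pivot -3 → sign −
signature = (1, 1, 0)

Answer: (1, 1, 0)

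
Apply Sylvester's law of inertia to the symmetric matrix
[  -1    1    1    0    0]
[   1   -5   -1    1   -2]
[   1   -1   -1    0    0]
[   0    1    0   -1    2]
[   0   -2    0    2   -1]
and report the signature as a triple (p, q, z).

step 0: pivot -1 → sign −
step 1: pivot -4 → sign −
step 2: pivot -3/4 → sign −
step 3: pivot 3 → sign +
step 4: row/col 4 already zero → sign 0
signature = (1, 3, 1)

Answer: (1, 3, 1)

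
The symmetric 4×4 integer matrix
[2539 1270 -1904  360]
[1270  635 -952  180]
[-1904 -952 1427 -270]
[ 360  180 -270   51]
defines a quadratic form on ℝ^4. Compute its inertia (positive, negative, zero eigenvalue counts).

step 0: pivot 2539 → sign +
step 1: pivot -635/2539 → sign −
step 2: pivot -159/635 → sign −
step 3: pivot 3/53 → sign +
signature = (2, 2, 0)

Answer: (2, 2, 0)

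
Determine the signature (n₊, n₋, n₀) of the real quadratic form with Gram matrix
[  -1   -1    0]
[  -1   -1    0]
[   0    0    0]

Answer: (0, 1, 2)

Derivation:
step 0: pivot -1 → sign −
step 1: row/col 1 already zero → sign 0
step 2: row/col 2 already zero → sign 0
signature = (0, 1, 2)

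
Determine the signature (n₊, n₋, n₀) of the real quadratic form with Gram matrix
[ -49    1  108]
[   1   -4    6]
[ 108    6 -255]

step 0: pivot -49 → sign −
step 1: pivot -195/49 → sign −
step 2: pivot -3/65 → sign −
signature = (0, 3, 0)

Answer: (0, 3, 0)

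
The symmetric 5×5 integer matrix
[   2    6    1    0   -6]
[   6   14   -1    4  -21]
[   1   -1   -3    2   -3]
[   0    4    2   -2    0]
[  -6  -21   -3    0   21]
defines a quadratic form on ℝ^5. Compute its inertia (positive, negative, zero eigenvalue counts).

step 0: pivot 2 → sign +
step 1: pivot -4 → sign −
step 2: pivot 1/2 → sign +
step 3: pivot -6 → sign −
step 4: pivot 3/4 → sign +
signature = (3, 2, 0)

Answer: (3, 2, 0)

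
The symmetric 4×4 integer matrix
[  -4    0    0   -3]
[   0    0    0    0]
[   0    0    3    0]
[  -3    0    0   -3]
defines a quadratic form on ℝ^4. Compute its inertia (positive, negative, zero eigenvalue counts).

step 0: pivot -4 → sign −
step 1: pivot 3 → sign +
step 2: pivot -3/4 → sign −
step 3: row/col 3 already zero → sign 0
signature = (1, 2, 1)

Answer: (1, 2, 1)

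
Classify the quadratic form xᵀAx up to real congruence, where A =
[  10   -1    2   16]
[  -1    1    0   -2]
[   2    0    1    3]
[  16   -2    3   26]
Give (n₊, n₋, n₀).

Answer: (4, 0, 0)

Derivation:
step 0: pivot 10 → sign +
step 1: pivot 9/10 → sign +
step 2: pivot 5/9 → sign +
step 3: pivot 1/5 → sign +
signature = (4, 0, 0)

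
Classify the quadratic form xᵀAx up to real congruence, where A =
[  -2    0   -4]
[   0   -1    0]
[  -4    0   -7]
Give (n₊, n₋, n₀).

Answer: (1, 2, 0)

Derivation:
step 0: pivot -2 → sign −
step 1: pivot -1 → sign −
step 2: pivot 1 → sign +
signature = (1, 2, 0)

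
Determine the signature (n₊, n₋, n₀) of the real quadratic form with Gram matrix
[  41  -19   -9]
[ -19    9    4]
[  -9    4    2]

Answer: (2, 1, 0)

Derivation:
step 0: pivot 41 → sign +
step 1: pivot 8/41 → sign +
step 2: pivot -1/8 → sign −
signature = (2, 1, 0)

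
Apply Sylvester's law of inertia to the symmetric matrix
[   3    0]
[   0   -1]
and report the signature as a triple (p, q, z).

Answer: (1, 1, 0)

Derivation:
step 0: pivot 3 → sign +
step 1: pivot -1 → sign −
signature = (1, 1, 0)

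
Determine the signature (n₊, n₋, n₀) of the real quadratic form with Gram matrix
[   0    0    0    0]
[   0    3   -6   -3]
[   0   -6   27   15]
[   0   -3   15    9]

step 0: pivot 3 → sign +
step 1: pivot 15 → sign +
step 2: pivot 3/5 → sign +
step 3: row/col 3 already zero → sign 0
signature = (3, 0, 1)

Answer: (3, 0, 1)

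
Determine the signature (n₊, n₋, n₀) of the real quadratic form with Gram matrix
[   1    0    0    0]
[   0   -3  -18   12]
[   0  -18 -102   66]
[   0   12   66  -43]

step 0: pivot 1 → sign +
step 1: pivot -3 → sign −
step 2: pivot 6 → sign +
step 3: pivot -1 → sign −
signature = (2, 2, 0)

Answer: (2, 2, 0)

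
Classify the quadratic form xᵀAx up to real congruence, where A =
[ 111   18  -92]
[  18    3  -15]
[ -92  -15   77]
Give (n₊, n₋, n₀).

step 0: pivot 111 → sign +
step 1: pivot 3/37 → sign +
step 2: pivot 2/3 → sign +
signature = (3, 0, 0)

Answer: (3, 0, 0)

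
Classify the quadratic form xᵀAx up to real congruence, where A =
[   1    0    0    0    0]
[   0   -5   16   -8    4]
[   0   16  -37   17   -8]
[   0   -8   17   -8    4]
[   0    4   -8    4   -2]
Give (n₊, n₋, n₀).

step 0: pivot 1 → sign +
step 1: pivot -5 → sign −
step 2: pivot 71/5 → sign +
step 3: pivot -29/71 → sign −
step 4: pivot 6/29 → sign +
signature = (3, 2, 0)

Answer: (3, 2, 0)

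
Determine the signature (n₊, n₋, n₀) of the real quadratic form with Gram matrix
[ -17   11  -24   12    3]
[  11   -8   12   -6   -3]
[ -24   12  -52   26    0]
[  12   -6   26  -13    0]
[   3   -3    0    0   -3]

step 0: pivot -17 → sign −
step 1: pivot -15/17 → sign −
step 2: pivot -4 → sign −
step 3: pivot -6/5 → sign −
step 4: row/col 4 already zero → sign 0
signature = (0, 4, 1)

Answer: (0, 4, 1)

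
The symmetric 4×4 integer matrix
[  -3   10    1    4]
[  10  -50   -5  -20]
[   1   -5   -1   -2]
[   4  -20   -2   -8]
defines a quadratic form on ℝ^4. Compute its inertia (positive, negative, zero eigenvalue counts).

Answer: (0, 3, 1)

Derivation:
step 0: pivot -3 → sign −
step 1: pivot -50/3 → sign −
step 2: pivot -1/2 → sign −
step 3: row/col 3 already zero → sign 0
signature = (0, 3, 1)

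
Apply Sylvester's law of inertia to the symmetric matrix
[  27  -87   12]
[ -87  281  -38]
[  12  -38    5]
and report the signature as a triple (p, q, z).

Answer: (2, 1, 0)

Derivation:
step 0: pivot 27 → sign +
step 1: pivot 2/3 → sign +
step 2: pivot -1 → sign −
signature = (2, 1, 0)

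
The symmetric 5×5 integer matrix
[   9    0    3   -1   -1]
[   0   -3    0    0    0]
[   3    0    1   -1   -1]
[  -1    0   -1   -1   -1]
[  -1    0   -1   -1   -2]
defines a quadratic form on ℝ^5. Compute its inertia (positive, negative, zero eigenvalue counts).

step 0: pivot 9 → sign +
step 1: pivot -3 → sign −
step 2: pivot -10/9 → sign −
step 3: pivot 2/5 → sign +
step 4: pivot -1 → sign −
signature = (2, 3, 0)

Answer: (2, 3, 0)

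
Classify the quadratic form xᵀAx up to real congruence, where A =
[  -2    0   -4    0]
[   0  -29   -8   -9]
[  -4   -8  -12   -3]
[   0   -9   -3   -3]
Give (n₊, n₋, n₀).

step 0: pivot -2 → sign −
step 1: pivot -29 → sign −
step 2: pivot -52/29 → sign −
step 3: pivot -3/52 → sign −
signature = (0, 4, 0)

Answer: (0, 4, 0)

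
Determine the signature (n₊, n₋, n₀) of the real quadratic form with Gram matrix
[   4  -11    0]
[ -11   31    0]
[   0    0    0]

step 0: pivot 4 → sign +
step 1: pivot 3/4 → sign +
step 2: row/col 2 already zero → sign 0
signature = (2, 0, 1)

Answer: (2, 0, 1)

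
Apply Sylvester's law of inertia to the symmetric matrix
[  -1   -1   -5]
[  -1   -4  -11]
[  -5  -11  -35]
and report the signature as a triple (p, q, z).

Answer: (1, 2, 0)

Derivation:
step 0: pivot -1 → sign −
step 1: pivot -3 → sign −
step 2: pivot 2 → sign +
signature = (1, 2, 0)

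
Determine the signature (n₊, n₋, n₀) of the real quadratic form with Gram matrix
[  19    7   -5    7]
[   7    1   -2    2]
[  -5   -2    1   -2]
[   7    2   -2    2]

step 0: pivot 19 → sign +
step 1: pivot -30/19 → sign −
step 2: pivot -3/10 → sign −
step 3: pivot -1/3 → sign −
signature = (1, 3, 0)

Answer: (1, 3, 0)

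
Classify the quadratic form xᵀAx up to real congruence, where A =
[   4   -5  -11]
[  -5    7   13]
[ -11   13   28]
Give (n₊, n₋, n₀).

Answer: (2, 1, 0)

Derivation:
step 0: pivot 4 → sign +
step 1: pivot 3/4 → sign +
step 2: pivot -3 → sign −
signature = (2, 1, 0)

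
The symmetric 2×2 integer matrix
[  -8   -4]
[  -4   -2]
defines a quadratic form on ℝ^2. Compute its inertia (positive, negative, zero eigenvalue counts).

Answer: (0, 1, 1)

Derivation:
step 0: pivot -8 → sign −
step 1: row/col 1 already zero → sign 0
signature = (0, 1, 1)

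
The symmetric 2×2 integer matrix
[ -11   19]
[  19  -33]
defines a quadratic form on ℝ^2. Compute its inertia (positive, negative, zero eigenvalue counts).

Answer: (0, 2, 0)

Derivation:
step 0: pivot -11 → sign −
step 1: pivot -2/11 → sign −
signature = (0, 2, 0)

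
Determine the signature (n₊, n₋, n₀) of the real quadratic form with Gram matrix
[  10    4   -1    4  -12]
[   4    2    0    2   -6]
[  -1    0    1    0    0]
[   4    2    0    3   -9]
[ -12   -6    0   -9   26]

Answer: (4, 1, 0)

Derivation:
step 0: pivot 10 → sign +
step 1: pivot 2/5 → sign +
step 2: pivot 1/2 → sign +
step 3: pivot 1 → sign +
step 4: pivot -1 → sign −
signature = (4, 1, 0)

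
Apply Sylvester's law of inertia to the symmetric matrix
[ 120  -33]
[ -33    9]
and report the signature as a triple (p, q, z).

Answer: (1, 1, 0)

Derivation:
step 0: pivot 120 → sign +
step 1: pivot -3/40 → sign −
signature = (1, 1, 0)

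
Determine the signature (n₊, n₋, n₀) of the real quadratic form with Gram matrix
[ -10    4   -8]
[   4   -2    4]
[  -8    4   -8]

step 0: pivot -10 → sign −
step 1: pivot -2/5 → sign −
step 2: row/col 2 already zero → sign 0
signature = (0, 2, 1)

Answer: (0, 2, 1)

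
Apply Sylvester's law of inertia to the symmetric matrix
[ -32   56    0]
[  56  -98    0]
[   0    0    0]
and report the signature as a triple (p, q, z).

Answer: (0, 1, 2)

Derivation:
step 0: pivot -32 → sign −
step 1: row/col 1 already zero → sign 0
step 2: row/col 2 already zero → sign 0
signature = (0, 1, 2)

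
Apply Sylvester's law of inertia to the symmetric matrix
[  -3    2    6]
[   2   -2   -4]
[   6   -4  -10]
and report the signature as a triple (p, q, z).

step 0: pivot -3 → sign −
step 1: pivot -2/3 → sign −
step 2: pivot 2 → sign +
signature = (1, 2, 0)

Answer: (1, 2, 0)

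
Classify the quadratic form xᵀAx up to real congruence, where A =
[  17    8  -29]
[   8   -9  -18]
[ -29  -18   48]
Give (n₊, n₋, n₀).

Answer: (2, 1, 0)

Derivation:
step 0: pivot 17 → sign +
step 1: pivot -217/17 → sign −
step 2: pivot 3/217 → sign +
signature = (2, 1, 0)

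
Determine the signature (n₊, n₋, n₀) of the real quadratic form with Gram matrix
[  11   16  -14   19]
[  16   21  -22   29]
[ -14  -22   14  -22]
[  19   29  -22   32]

step 0: pivot 11 → sign +
step 1: pivot -25/11 → sign −
step 2: pivot -66/25 → sign −
step 3: pivot 6/11 → sign +
signature = (2, 2, 0)

Answer: (2, 2, 0)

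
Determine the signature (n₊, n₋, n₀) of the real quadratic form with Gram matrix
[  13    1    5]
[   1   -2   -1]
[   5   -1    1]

step 0: pivot 13 → sign +
step 1: pivot -27/13 → sign −
step 2: row/col 2 already zero → sign 0
signature = (1, 1, 1)

Answer: (1, 1, 1)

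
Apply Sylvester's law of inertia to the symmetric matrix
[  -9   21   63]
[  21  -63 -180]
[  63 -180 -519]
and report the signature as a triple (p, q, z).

step 0: pivot -9 → sign −
step 1: pivot -14 → sign −
step 2: pivot -3/14 → sign −
signature = (0, 3, 0)

Answer: (0, 3, 0)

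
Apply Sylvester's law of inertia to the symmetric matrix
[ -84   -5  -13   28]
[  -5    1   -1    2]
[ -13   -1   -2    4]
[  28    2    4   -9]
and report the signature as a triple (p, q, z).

step 0: pivot -84 → sign −
step 1: pivot 109/84 → sign +
step 2: pivot -3/109 → sign −
step 3: pivot 3 → sign +
signature = (2, 2, 0)

Answer: (2, 2, 0)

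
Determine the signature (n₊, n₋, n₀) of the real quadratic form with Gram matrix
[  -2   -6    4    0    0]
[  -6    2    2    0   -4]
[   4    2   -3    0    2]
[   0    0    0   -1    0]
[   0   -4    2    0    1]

Answer: (2, 2, 1)

Derivation:
step 0: pivot -2 → sign −
step 1: pivot 20 → sign +
step 2: pivot -1 → sign −
step 3: pivot 1/5 → sign +
step 4: row/col 4 already zero → sign 0
signature = (2, 2, 1)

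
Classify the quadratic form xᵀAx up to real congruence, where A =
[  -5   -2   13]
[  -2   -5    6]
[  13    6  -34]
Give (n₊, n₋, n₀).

Answer: (0, 3, 0)

Derivation:
step 0: pivot -5 → sign −
step 1: pivot -21/5 → sign −
step 2: pivot -1/21 → sign −
signature = (0, 3, 0)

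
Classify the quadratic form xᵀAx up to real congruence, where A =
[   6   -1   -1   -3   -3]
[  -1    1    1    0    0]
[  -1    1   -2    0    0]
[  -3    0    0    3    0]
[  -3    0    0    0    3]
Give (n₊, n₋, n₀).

step 0: pivot 6 → sign +
step 1: pivot 5/6 → sign +
step 2: pivot -3 → sign −
step 3: pivot 6/5 → sign +
step 4: pivot -3/2 → sign −
signature = (3, 2, 0)

Answer: (3, 2, 0)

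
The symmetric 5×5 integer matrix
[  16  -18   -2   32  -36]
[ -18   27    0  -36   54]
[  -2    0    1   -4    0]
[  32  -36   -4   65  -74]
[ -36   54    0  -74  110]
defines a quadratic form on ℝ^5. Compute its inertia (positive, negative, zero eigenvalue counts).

Answer: (3, 1, 1)

Derivation:
step 0: pivot 16 → sign +
step 1: pivot 27/4 → sign +
step 2: pivot 1 → sign +
step 3: pivot -2 → sign −
step 4: row/col 4 already zero → sign 0
signature = (3, 1, 1)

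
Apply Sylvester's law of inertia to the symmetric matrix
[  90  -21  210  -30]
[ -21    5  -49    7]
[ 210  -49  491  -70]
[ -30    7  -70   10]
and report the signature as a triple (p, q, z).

step 0: pivot 90 → sign +
step 1: pivot 1/10 → sign +
step 2: pivot 1 → sign +
step 3: row/col 3 already zero → sign 0
signature = (3, 0, 1)

Answer: (3, 0, 1)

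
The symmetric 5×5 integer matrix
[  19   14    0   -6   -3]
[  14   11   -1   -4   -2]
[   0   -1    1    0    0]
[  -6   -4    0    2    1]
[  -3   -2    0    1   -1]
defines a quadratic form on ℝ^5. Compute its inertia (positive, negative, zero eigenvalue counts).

Answer: (3, 2, 0)

Derivation:
step 0: pivot 19 → sign +
step 1: pivot 13/19 → sign +
step 2: pivot -6/13 → sign −
step 3: pivot 2/3 → sign +
step 4: pivot -3/2 → sign −
signature = (3, 2, 0)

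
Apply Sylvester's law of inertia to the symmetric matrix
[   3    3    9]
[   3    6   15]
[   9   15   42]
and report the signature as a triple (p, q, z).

step 0: pivot 3 → sign +
step 1: pivot 3 → sign +
step 2: pivot 3 → sign +
signature = (3, 0, 0)

Answer: (3, 0, 0)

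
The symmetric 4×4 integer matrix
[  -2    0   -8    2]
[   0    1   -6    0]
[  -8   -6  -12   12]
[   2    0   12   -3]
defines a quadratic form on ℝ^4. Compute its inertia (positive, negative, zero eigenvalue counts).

step 0: pivot -2 → sign −
step 1: pivot 1 → sign +
step 2: pivot -16 → sign −
step 3: row/col 3 already zero → sign 0
signature = (1, 2, 1)

Answer: (1, 2, 1)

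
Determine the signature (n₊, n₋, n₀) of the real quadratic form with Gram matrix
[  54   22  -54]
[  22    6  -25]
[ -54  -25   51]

Answer: (2, 1, 0)

Derivation:
step 0: pivot 54 → sign +
step 1: pivot -80/27 → sign −
step 2: pivot 3/80 → sign +
signature = (2, 1, 0)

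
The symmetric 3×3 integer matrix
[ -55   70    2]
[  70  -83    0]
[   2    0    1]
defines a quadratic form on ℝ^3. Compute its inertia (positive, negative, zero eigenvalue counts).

step 0: pivot -55 → sign −
step 1: pivot 67/11 → sign +
step 2: pivot 3/335 → sign +
signature = (2, 1, 0)

Answer: (2, 1, 0)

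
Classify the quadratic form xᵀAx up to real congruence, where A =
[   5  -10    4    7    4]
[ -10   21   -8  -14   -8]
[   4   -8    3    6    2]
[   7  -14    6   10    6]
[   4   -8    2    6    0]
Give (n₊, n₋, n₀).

Answer: (3, 1, 1)

Derivation:
step 0: pivot 5 → sign +
step 1: pivot 1 → sign +
step 2: pivot -1/5 → sign −
step 3: pivot 1 → sign +
step 4: row/col 4 already zero → sign 0
signature = (3, 1, 1)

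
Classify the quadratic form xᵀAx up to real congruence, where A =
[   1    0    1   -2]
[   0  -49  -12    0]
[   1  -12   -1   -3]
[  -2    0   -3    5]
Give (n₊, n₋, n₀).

step 0: pivot 1 → sign +
step 1: pivot -49 → sign −
step 2: pivot 46/49 → sign +
step 3: pivot -3/46 → sign −
signature = (2, 2, 0)

Answer: (2, 2, 0)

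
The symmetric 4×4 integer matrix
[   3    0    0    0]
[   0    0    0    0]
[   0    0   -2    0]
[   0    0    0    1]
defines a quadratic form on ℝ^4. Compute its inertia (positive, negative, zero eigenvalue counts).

Answer: (2, 1, 1)

Derivation:
step 0: pivot 3 → sign +
step 1: pivot -2 → sign −
step 2: pivot 1 → sign +
step 3: row/col 3 already zero → sign 0
signature = (2, 1, 1)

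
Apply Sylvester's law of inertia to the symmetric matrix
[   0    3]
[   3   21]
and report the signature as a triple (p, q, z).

Answer: (1, 1, 0)

Derivation:
step 0: pivot 21 → sign +
step 1: pivot -3/7 → sign −
signature = (1, 1, 0)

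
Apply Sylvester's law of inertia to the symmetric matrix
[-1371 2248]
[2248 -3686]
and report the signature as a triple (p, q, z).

step 0: pivot -1371 → sign −
step 1: pivot -2/1371 → sign −
signature = (0, 2, 0)

Answer: (0, 2, 0)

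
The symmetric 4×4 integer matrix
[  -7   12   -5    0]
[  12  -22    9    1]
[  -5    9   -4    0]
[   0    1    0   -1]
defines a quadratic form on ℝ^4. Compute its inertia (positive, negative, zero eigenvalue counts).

step 0: pivot -7 → sign −
step 1: pivot -10/7 → sign −
step 2: pivot -3/10 → sign −
step 3: row/col 3 already zero → sign 0
signature = (0, 3, 1)

Answer: (0, 3, 1)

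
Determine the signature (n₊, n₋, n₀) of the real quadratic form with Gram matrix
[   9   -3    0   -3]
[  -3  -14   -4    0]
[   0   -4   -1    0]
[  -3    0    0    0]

Answer: (2, 2, 0)

Derivation:
step 0: pivot 9 → sign +
step 1: pivot -15 → sign −
step 2: pivot 1/15 → sign +
step 3: pivot -2 → sign −
signature = (2, 2, 0)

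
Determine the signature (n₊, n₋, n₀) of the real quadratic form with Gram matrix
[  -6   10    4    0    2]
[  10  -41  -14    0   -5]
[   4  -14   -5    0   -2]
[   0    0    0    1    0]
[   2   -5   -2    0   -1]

Answer: (1, 3, 1)

Derivation:
step 0: pivot -6 → sign −
step 1: pivot -73/3 → sign −
step 2: pivot -9/73 → sign −
step 3: pivot 1 → sign +
step 4: row/col 4 already zero → sign 0
signature = (1, 3, 1)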